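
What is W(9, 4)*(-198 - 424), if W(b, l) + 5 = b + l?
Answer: -4976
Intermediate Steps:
W(b, l) = -5 + b + l (W(b, l) = -5 + (b + l) = -5 + b + l)
W(9, 4)*(-198 - 424) = (-5 + 9 + 4)*(-198 - 424) = 8*(-622) = -4976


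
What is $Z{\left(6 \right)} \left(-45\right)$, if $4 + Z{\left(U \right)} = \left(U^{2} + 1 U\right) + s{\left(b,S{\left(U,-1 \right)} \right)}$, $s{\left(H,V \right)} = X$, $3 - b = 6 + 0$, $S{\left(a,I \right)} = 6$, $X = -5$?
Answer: $-1485$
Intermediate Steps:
$b = -3$ ($b = 3 - \left(6 + 0\right) = 3 - 6 = -3$)
$s{\left(H,V \right)} = -5$
$Z{\left(U \right)} = -9 + U + U^{2}$ ($Z{\left(U \right)} = -4 - \left(5 - U - U^{2}\right) = -4 + \left(-5 + U + U^{2}\right) = -9 + U + U^{2}$)
$Z{\left(6 \right)} \left(-45\right) = \left(-9 + 6 + 6^{2}\right) \left(-45\right) = \left(-9 + 6 + 36\right) \left(-45\right) = 33 \left(-45\right) = -1485$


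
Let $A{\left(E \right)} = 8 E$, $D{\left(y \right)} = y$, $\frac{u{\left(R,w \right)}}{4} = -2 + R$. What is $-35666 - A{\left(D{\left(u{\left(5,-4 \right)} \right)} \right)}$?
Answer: $-35762$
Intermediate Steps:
$u{\left(R,w \right)} = -8 + 4 R$ ($u{\left(R,w \right)} = 4 \left(-2 + R\right) = -8 + 4 R$)
$-35666 - A{\left(D{\left(u{\left(5,-4 \right)} \right)} \right)} = -35666 - 8 \left(-8 + 4 \cdot 5\right) = -35666 - 8 \left(-8 + 20\right) = -35666 - 8 \cdot 12 = -35666 - 96 = -35762$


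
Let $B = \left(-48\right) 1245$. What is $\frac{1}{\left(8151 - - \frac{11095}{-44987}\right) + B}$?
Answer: $- \frac{44987}{2321745178} \approx -1.9376 \cdot 10^{-5}$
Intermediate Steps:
$B = -59760$
$\frac{1}{\left(8151 - - \frac{11095}{-44987}\right) + B} = \frac{1}{\left(8151 - - \frac{11095}{-44987}\right) - 59760} = \frac{1}{\left(8151 - \left(-11095\right) \left(- \frac{1}{44987}\right)\right) - 59760} = \frac{1}{\left(8151 - \frac{11095}{44987}\right) - 59760} = \frac{1}{\frac{366677942}{44987} - 59760} = \frac{1}{- \frac{2321745178}{44987}} = - \frac{44987}{2321745178}$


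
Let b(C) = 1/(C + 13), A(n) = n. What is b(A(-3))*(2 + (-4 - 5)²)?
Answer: 83/10 ≈ 8.3000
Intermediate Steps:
b(C) = 1/(13 + C)
b(A(-3))*(2 + (-4 - 5)²) = (2 + (-4 - 5)²)/(13 - 3) = (2 + (-9)²)/10 = (2 + 81)/10 = (⅒)*83 = 83/10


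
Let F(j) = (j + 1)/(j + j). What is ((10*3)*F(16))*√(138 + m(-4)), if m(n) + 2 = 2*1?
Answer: 255*√138/16 ≈ 187.22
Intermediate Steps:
F(j) = (1 + j)/(2*j) (F(j) = (1 + j)/((2*j)) = (1 + j)*(1/(2*j)) = (1 + j)/(2*j))
m(n) = 0 (m(n) = -2 + 2*1 = -2 + 2 = 0)
((10*3)*F(16))*√(138 + m(-4)) = ((10*3)*((½)*(1 + 16)/16))*√(138 + 0) = (30*((½)*(1/16)*17))*√138 = (30*(17/32))*√138 = 255*√138/16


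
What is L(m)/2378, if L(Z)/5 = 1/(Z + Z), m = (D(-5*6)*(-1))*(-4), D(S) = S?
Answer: -1/114144 ≈ -8.7609e-6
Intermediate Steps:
m = -120 (m = (-5*6*(-1))*(-4) = -30*(-1)*(-4) = 30*(-4) = -120)
L(Z) = 5/(2*Z) (L(Z) = 5/(Z + Z) = 5/((2*Z)) = 5*(1/(2*Z)) = 5/(2*Z))
L(m)/2378 = ((5/2)/(-120))/2378 = ((5/2)*(-1/120))*(1/2378) = -1/48*1/2378 = -1/114144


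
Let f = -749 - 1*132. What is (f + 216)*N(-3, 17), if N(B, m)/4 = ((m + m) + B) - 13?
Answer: -47880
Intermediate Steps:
N(B, m) = -52 + 4*B + 8*m (N(B, m) = 4*(((m + m) + B) - 13) = 4*((2*m + B) - 13) = 4*((B + 2*m) - 13) = 4*(-13 + B + 2*m) = -52 + 4*B + 8*m)
f = -881 (f = -749 - 132 = -881)
(f + 216)*N(-3, 17) = (-881 + 216)*(-52 + 4*(-3) + 8*17) = -665*(-52 - 12 + 136) = -665*72 = -47880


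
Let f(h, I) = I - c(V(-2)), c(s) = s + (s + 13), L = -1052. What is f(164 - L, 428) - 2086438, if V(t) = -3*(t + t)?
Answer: -2086047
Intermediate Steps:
V(t) = -6*t
c(s) = 13 + 2*s (c(s) = s + (13 + s) = 13 + 2*s)
f(h, I) = -37 + I (f(h, I) = I - (13 + 2*(-6*(-2))) = I - (13 + 2*12) = I - (13 + 24) = I - 1*37 = I - 37 = -37 + I)
f(164 - L, 428) - 2086438 = (-37 + 428) - 2086438 = 391 - 2086438 = -2086047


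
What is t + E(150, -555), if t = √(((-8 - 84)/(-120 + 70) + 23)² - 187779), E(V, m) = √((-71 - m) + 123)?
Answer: √607 + I*√116976234/25 ≈ 24.637 + 432.62*I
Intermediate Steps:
E(V, m) = √(52 - m)
t = I*√116976234/25 (t = √((-92/(-50) + 23)² - 187779) = √((-92*(-1/50) + 23)² - 187779) = √((46/25 + 23)² - 187779) = √((621/25)² - 187779) = √(385641/625 - 187779) = √(-116976234/625) = I*√116976234/25 ≈ 432.62*I)
t + E(150, -555) = I*√116976234/25 + √(52 - 1*(-555)) = I*√116976234/25 + √(52 + 555) = I*√116976234/25 + √607 = √607 + I*√116976234/25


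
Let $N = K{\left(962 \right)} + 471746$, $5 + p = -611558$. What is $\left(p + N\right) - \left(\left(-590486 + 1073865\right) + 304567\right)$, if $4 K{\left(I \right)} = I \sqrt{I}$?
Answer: $-927763 + \frac{481 \sqrt{962}}{2} \approx -9.203 \cdot 10^{5}$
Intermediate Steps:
$K{\left(I \right)} = \frac{I^{\frac{3}{2}}}{4}$ ($K{\left(I \right)} = \frac{I \sqrt{I}}{4} = \frac{I^{\frac{3}{2}}}{4}$)
$p = -611563$ ($p = -5 - 611558 = -611563$)
$N = 471746 + \frac{481 \sqrt{962}}{2}$ ($N = \frac{962^{\frac{3}{2}}}{4} + 471746 = \frac{962 \sqrt{962}}{4} + 471746 = \frac{481 \sqrt{962}}{2} + 471746 = 471746 + \frac{481 \sqrt{962}}{2} \approx 4.7921 \cdot 10^{5}$)
$\left(p + N\right) - \left(\left(-590486 + 1073865\right) + 304567\right) = \left(-611563 + \left(471746 + \frac{481 \sqrt{962}}{2}\right)\right) - \left(\left(-590486 + 1073865\right) + 304567\right) = \left(-139817 + \frac{481 \sqrt{962}}{2}\right) - \left(483379 + 304567\right) = \left(-139817 + \frac{481 \sqrt{962}}{2}\right) - 787946 = -927763 + \frac{481 \sqrt{962}}{2}$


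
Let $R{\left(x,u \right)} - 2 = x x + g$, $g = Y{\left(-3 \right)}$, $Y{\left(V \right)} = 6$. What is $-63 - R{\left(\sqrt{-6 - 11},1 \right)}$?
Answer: $-54$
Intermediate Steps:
$g = 6$
$R{\left(x,u \right)} = 8 + x^{2}$ ($R{\left(x,u \right)} = 2 + \left(x x + 6\right) = 2 + \left(x^{2} + 6\right) = 2 + \left(6 + x^{2}\right) = 8 + x^{2}$)
$-63 - R{\left(\sqrt{-6 - 11},1 \right)} = -63 - \left(8 + \left(\sqrt{-6 - 11}\right)^{2}\right) = -63 - \left(8 + \left(\sqrt{-17}\right)^{2}\right) = -63 - \left(8 + \left(i \sqrt{17}\right)^{2}\right) = -63 - \left(8 - 17\right) = -63 - -9 = -63 + 9 = -54$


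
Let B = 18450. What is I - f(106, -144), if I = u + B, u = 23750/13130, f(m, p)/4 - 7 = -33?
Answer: 24363777/1313 ≈ 18556.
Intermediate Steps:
f(m, p) = -104 (f(m, p) = 28 + 4*(-33) = 28 - 132 = -104)
u = 2375/1313 (u = 23750*(1/13130) = 2375/1313 ≈ 1.8088)
I = 24227225/1313 (I = 2375/1313 + 18450 = 24227225/1313 ≈ 18452.)
I - f(106, -144) = 24227225/1313 - 1*(-104) = 24227225/1313 + 104 = 24363777/1313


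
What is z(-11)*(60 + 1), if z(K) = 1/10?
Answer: 61/10 ≈ 6.1000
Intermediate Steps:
z(K) = ⅒
z(-11)*(60 + 1) = (60 + 1)/10 = (⅒)*61 = 61/10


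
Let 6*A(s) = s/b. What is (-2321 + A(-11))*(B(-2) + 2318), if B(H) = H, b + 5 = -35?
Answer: -107506597/20 ≈ -5.3753e+6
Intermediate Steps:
b = -40 (b = -5 - 35 = -40)
A(s) = -s/240 (A(s) = (s/(-40))/6 = (s*(-1/40))/6 = (-s/40)/6 = -s/240)
(-2321 + A(-11))*(B(-2) + 2318) = (-2321 - 1/240*(-11))*(-2 + 2318) = (-2321 + 11/240)*2316 = -557029/240*2316 = -107506597/20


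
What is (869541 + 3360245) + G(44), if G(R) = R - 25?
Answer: 4229805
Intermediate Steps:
G(R) = -25 + R
(869541 + 3360245) + G(44) = (869541 + 3360245) + (-25 + 44) = 4229786 + 19 = 4229805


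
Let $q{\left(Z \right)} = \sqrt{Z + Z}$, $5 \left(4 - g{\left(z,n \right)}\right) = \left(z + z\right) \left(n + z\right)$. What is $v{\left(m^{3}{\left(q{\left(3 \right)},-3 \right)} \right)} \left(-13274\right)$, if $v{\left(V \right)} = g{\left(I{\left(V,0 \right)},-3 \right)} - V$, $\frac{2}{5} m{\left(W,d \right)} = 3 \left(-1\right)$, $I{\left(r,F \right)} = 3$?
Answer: $- \frac{22612259}{4} \approx -5.6531 \cdot 10^{6}$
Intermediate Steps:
$g{\left(z,n \right)} = 4 - \frac{2 z \left(n + z\right)}{5}$ ($g{\left(z,n \right)} = 4 - \frac{\left(z + z\right) \left(n + z\right)}{5} = 4 - \frac{2 z \left(n + z\right)}{5}$)
$q{\left(Z \right)} = \sqrt{2} \sqrt{Z}$ ($q{\left(Z \right)} = \sqrt{2 Z} = \sqrt{2} \sqrt{Z}$)
$m{\left(W,d \right)} = - \frac{15}{2}$ ($m{\left(W,d \right)} = \frac{5 \cdot 3 \left(-1\right)}{2} = \frac{5}{2} \left(-3\right) = - \frac{15}{2}$)
$v{\left(V \right)} = 4 - V$ ($v{\left(V \right)} = \left(4 - \frac{2 \cdot 3^{2}}{5} - \left(- \frac{6}{5}\right) 3\right) - V = \left(4 - \frac{18}{5} + \frac{18}{5}\right) - V = 4 - V$)
$v{\left(m^{3}{\left(q{\left(3 \right)},-3 \right)} \right)} \left(-13274\right) = \left(4 - \left(- \frac{15}{2}\right)^{3}\right) \left(-13274\right) = \left(4 - - \frac{3375}{8}\right) \left(-13274\right) = \left(4 + \frac{3375}{8}\right) \left(-13274\right) = \frac{3407}{8} \left(-13274\right) = - \frac{22612259}{4}$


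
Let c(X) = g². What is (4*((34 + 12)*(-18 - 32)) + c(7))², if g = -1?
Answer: 84621601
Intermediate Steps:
c(X) = 1 (c(X) = (-1)² = 1)
(4*((34 + 12)*(-18 - 32)) + c(7))² = (4*((34 + 12)*(-18 - 32)) + 1)² = (4*(46*(-50)) + 1)² = (4*(-2300) + 1)² = (-9200 + 1)² = (-9199)² = 84621601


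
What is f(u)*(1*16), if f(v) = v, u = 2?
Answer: 32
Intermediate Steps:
f(u)*(1*16) = 2*(1*16) = 2*16 = 32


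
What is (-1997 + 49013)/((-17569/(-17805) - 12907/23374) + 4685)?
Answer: 19566840075120/1949956366621 ≈ 10.035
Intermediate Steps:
(-1997 + 49013)/((-17569/(-17805) - 12907/23374) + 4685) = 47016/((-17569*(-1/17805) - 12907*1/23374) + 4685) = 47016/((17569/17805 - 12907/23374) + 4685) = 47016/(180848671/416174070 + 4685) = 47016/(1949956366621/416174070) = 47016*(416174070/1949956366621) = 19566840075120/1949956366621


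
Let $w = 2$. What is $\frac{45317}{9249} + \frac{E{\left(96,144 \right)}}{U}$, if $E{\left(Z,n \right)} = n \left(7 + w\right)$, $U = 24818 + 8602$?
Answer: $\frac{127206737}{25758465} \approx 4.9384$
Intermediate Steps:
$U = 33420$
$E{\left(Z,n \right)} = 9 n$ ($E{\left(Z,n \right)} = n \left(7 + 2\right) = n 9 = 9 n$)
$\frac{45317}{9249} + \frac{E{\left(96,144 \right)}}{U} = \frac{45317}{9249} + \frac{9 \cdot 144}{33420} = 45317 \cdot \frac{1}{9249} + 1296 \cdot \frac{1}{33420} = \frac{45317}{9249} + \frac{108}{2785} = \frac{127206737}{25758465}$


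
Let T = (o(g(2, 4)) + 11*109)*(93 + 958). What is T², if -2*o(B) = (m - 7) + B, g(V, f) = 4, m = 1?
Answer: 1590625440000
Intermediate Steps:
o(B) = 3 - B/2 (o(B) = -((1 - 7) + B)/2 = -(-6 + B)/2 = 3 - B/2)
T = 1261200 (T = ((3 - ½*4) + 11*109)*(93 + 958) = ((3 - 2) + 1199)*1051 = (1 + 1199)*1051 = 1200*1051 = 1261200)
T² = 1261200² = 1590625440000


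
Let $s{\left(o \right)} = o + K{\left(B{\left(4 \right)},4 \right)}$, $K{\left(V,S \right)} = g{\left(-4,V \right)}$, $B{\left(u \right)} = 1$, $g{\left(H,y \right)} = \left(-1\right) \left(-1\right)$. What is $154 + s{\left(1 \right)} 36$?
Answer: $226$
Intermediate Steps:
$g{\left(H,y \right)} = 1$
$K{\left(V,S \right)} = 1$
$s{\left(o \right)} = 1 + o$ ($s{\left(o \right)} = o + 1 = 1 + o$)
$154 + s{\left(1 \right)} 36 = 154 + \left(1 + 1\right) 36 = 154 + 2 \cdot 36 = 154 + 72 = 226$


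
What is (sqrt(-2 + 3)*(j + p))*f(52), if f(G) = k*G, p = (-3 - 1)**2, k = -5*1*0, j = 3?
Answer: 0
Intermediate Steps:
k = 0 (k = -5*0 = 0)
p = 16 (p = (-4)**2 = 16)
f(G) = 0 (f(G) = 0*G = 0)
(sqrt(-2 + 3)*(j + p))*f(52) = (sqrt(-2 + 3)*(3 + 16))*0 = (sqrt(1)*19)*0 = (1*19)*0 = 19*0 = 0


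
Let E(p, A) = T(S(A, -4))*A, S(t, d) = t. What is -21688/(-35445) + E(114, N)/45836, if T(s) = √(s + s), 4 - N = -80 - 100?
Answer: 21688/35445 + 184*√23/11459 ≈ 0.68889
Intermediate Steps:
N = 184 (N = 4 - (-80 - 100) = 4 - 1*(-180) = 4 + 180 = 184)
T(s) = √2*√s (T(s) = √(2*s) = √2*√s)
E(p, A) = √2*A^(3/2) (E(p, A) = (√2*√A)*A = √2*A^(3/2))
-21688/(-35445) + E(114, N)/45836 = -21688/(-35445) + (√2*184^(3/2))/45836 = -21688*(-1/35445) + (√2*(368*√46))*(1/45836) = 21688/35445 + (736*√23)*(1/45836) = 21688/35445 + 184*√23/11459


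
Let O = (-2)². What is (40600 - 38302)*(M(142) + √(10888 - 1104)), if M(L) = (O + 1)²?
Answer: 57450 + 4596*√2446 ≈ 2.8475e+5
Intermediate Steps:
O = 4
M(L) = 25 (M(L) = (4 + 1)² = 5² = 25)
(40600 - 38302)*(M(142) + √(10888 - 1104)) = (40600 - 38302)*(25 + √(10888 - 1104)) = 2298*(25 + √9784) = 2298*(25 + 2*√2446) = 57450 + 4596*√2446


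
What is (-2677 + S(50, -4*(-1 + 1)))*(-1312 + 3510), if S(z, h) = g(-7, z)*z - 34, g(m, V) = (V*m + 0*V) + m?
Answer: -45193078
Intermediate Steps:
g(m, V) = m + V*m (g(m, V) = (V*m + 0) + m = V*m + m = m + V*m)
S(z, h) = -34 + z*(-7 - 7*z) (S(z, h) = (-7*(1 + z))*z - 34 = (-7 - 7*z)*z - 34 = z*(-7 - 7*z) - 34 = -34 + z*(-7 - 7*z))
(-2677 + S(50, -4*(-1 + 1)))*(-1312 + 3510) = (-2677 + (-34 - 7*50*(1 + 50)))*(-1312 + 3510) = (-2677 + (-34 - 7*50*51))*2198 = (-2677 + (-34 - 17850))*2198 = (-2677 - 17884)*2198 = -20561*2198 = -45193078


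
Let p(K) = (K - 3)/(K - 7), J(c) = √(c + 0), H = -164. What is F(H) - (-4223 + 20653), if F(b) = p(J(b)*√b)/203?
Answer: -570334423/34713 ≈ -16430.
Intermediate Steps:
J(c) = √c
p(K) = (-3 + K)/(-7 + K)
F(b) = (-3 + b)/(203*(-7 + b)) (F(b) = ((-3 + √b*√b)/(-7 + √b*√b))/203 = ((-3 + b)/(-7 + b))*(1/203) = (-3 + b)/(203*(-7 + b)))
F(H) - (-4223 + 20653) = (-3 - 164)/(203*(-7 - 164)) - (-4223 + 20653) = (1/203)*(-167)/(-171) - 1*16430 = (1/203)*(-1/171)*(-167) - 16430 = 167/34713 - 16430 = -570334423/34713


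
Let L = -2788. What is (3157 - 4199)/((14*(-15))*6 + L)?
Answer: 521/2024 ≈ 0.25741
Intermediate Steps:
(3157 - 4199)/((14*(-15))*6 + L) = (3157 - 4199)/((14*(-15))*6 - 2788) = -1042/(-210*6 - 2788) = -1042/(-1260 - 2788) = -1042/(-4048) = -1042*(-1/4048) = 521/2024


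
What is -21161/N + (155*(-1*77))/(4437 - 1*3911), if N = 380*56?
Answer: -18936249/799520 ≈ -23.685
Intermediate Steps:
N = 21280
-21161/N + (155*(-1*77))/(4437 - 1*3911) = -21161/21280 + (155*(-1*77))/(4437 - 1*3911) = -21161*1/21280 + (155*(-77))/(4437 - 3911) = -3023/3040 - 11935/526 = -18936249/799520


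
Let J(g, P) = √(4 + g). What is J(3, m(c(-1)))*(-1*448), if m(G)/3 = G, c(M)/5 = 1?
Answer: -448*√7 ≈ -1185.3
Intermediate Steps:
c(M) = 5 (c(M) = 5*1 = 5)
m(G) = 3*G
J(3, m(c(-1)))*(-1*448) = √(4 + 3)*(-1*448) = √7*(-448) = -448*√7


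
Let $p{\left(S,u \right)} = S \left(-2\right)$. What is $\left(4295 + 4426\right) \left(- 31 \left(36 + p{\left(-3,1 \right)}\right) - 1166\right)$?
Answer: $-21523428$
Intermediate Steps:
$p{\left(S,u \right)} = - 2 S$
$\left(4295 + 4426\right) \left(- 31 \left(36 + p{\left(-3,1 \right)}\right) - 1166\right) = \left(4295 + 4426\right) \left(- 31 \left(36 - -6\right) - 1166\right) = 8721 \left(- 31 \left(36 + 6\right) - 1166\right) = 8721 \left(\left(-31\right) 42 - 1166\right) = 8721 \left(-1302 - 1166\right) = 8721 \left(-2468\right) = -21523428$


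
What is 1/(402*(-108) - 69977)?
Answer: -1/113393 ≈ -8.8189e-6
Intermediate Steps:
1/(402*(-108) - 69977) = 1/(-43416 - 69977) = 1/(-113393) = -1/113393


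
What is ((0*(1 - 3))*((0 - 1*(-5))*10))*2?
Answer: 0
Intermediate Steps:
((0*(1 - 3))*((0 - 1*(-5))*10))*2 = ((0*(-2))*((0 + 5)*10))*2 = (0*(5*10))*2 = (0*50)*2 = 0*2 = 0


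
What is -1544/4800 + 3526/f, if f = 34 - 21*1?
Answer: 2113091/7800 ≈ 270.91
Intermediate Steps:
f = 13 (f = 34 - 21 = 13)
-1544/4800 + 3526/f = -1544/4800 + 3526/13 = -1544*1/4800 + 3526*(1/13) = -193/600 + 3526/13 = 2113091/7800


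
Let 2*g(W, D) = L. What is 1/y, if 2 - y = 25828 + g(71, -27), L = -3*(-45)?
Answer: -2/51787 ≈ -3.8620e-5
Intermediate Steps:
L = 135
g(W, D) = 135/2 (g(W, D) = (1/2)*135 = 135/2)
y = -51787/2 (y = 2 - (25828 + 135/2) = 2 - 1*51791/2 = 2 - 51791/2 = -51787/2 ≈ -25894.)
1/y = 1/(-51787/2) = -2/51787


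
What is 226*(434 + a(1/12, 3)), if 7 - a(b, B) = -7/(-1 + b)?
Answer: 1077342/11 ≈ 97940.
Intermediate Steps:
a(b, B) = 7 + 7/(-1 + b) (a(b, B) = 7 - (-7)/(-1 + b) = 7 + 7/(-1 + b))
226*(434 + a(1/12, 3)) = 226*(434 + 7/(12*(-1 + 1/12))) = 226*(434 + 7*(1/12)/(-1 + 1/12)) = 226*(434 + 7*(1/12)/(-11/12)) = 226*(434 + 7*(1/12)*(-12/11)) = 226*(434 - 7/11) = 226*(4767/11) = 1077342/11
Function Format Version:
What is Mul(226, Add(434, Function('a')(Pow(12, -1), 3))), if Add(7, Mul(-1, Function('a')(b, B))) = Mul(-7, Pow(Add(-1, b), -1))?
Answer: Rational(1077342, 11) ≈ 97940.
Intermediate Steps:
Function('a')(b, B) = Add(7, Mul(7, Pow(Add(-1, b), -1))) (Function('a')(b, B) = Add(7, Mul(-1, Mul(-7, Pow(Add(-1, b), -1)))) = Add(7, Mul(7, Pow(Add(-1, b), -1))))
Mul(226, Add(434, Function('a')(Pow(12, -1), 3))) = Mul(226, Add(434, Mul(7, Pow(12, -1), Pow(Add(-1, Pow(12, -1)), -1)))) = Mul(226, Add(434, Mul(7, Rational(1, 12), Pow(Add(-1, Rational(1, 12)), -1)))) = Mul(226, Add(434, Mul(7, Rational(1, 12), Pow(Rational(-11, 12), -1)))) = Mul(226, Add(434, Mul(7, Rational(1, 12), Rational(-12, 11)))) = Mul(226, Add(434, Rational(-7, 11))) = Mul(226, Rational(4767, 11)) = Rational(1077342, 11)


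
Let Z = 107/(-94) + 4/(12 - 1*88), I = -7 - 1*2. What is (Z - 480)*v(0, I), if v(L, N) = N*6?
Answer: 23203989/893 ≈ 25984.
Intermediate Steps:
I = -9 (I = -7 - 2 = -9)
Z = -2127/1786 (Z = 107*(-1/94) + 4/(12 - 88) = -107/94 + 4/(-76) = -107/94 + 4*(-1/76) = -107/94 - 1/19 = -2127/1786 ≈ -1.1909)
v(L, N) = 6*N
(Z - 480)*v(0, I) = (-2127/1786 - 480)*(6*(-9)) = -859407/1786*(-54) = 23203989/893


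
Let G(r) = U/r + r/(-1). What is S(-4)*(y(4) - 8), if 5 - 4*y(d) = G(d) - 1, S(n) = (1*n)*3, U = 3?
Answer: 273/4 ≈ 68.250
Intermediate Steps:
S(n) = 3*n (S(n) = n*3 = 3*n)
G(r) = -r + 3/r (G(r) = 3/r + r/(-1) = 3/r + r*(-1) = 3/r - r = -r + 3/r)
y(d) = 3/2 - 3/(4*d) + d/4 (y(d) = 5/4 - ((-d + 3/d) - 1)/4 = 5/4 - (-1 - d + 3/d)/4 = 5/4 + (¼ - 3/(4*d) + d/4) = 3/2 - 3/(4*d) + d/4)
S(-4)*(y(4) - 8) = (3*(-4))*((¼)*(-3 + 4² + 6*4)/4 - 8) = -12*((¼)*(¼)*(-3 + 16 + 24) - 8) = -12*((¼)*(¼)*37 - 8) = -12*(37/16 - 8) = -12*(-91/16) = 273/4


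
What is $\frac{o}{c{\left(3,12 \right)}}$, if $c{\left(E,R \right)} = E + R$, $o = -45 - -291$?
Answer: $\frac{82}{5} \approx 16.4$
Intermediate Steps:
$o = 246$ ($o = -45 + 291 = 246$)
$\frac{o}{c{\left(3,12 \right)}} = \frac{246}{3 + 12} = \frac{246}{15} = 246 \cdot \frac{1}{15} = \frac{82}{5}$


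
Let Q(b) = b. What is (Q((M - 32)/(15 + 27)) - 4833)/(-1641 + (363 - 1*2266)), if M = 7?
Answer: 203011/148848 ≈ 1.3639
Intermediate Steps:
(Q((M - 32)/(15 + 27)) - 4833)/(-1641 + (363 - 1*2266)) = ((7 - 32)/(15 + 27) - 4833)/(-1641 + (363 - 1*2266)) = (-25/42 - 4833)/(-1641 + (363 - 2266)) = (-25*1/42 - 4833)/(-1641 - 1903) = (-25/42 - 4833)/(-3544) = -203011/42*(-1/3544) = 203011/148848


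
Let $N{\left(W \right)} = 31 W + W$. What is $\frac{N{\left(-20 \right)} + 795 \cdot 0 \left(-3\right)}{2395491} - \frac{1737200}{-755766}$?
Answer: $\frac{693493879160}{301738441851} \approx 2.2983$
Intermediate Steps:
$N{\left(W \right)} = 32 W$
$\frac{N{\left(-20 \right)} + 795 \cdot 0 \left(-3\right)}{2395491} - \frac{1737200}{-755766} = \frac{32 \left(-20\right) + 795 \cdot 0 \left(-3\right)}{2395491} - \frac{1737200}{-755766} = \left(-640 + 795 \cdot 0\right) \frac{1}{2395491} - - \frac{868600}{377883} = \left(-640 + 0\right) \frac{1}{2395491} + \frac{868600}{377883} = \left(-640\right) \frac{1}{2395491} + \frac{868600}{377883} = - \frac{640}{2395491} + \frac{868600}{377883} = \frac{693493879160}{301738441851}$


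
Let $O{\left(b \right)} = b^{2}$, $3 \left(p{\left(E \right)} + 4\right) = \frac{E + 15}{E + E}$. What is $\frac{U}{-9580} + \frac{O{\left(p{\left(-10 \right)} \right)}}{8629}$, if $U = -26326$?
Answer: $\frac{8183764339}{2975969520} \approx 2.75$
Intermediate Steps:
$p{\left(E \right)} = -4 + \frac{15 + E}{6 E}$ ($p{\left(E \right)} = -4 + \frac{\left(E + 15\right) \frac{1}{E + E}}{3} = -4 + \frac{\left(15 + E\right) \frac{1}{2 E}}{3} = -4 + \frac{\frac{1}{2} \frac{1}{E} \left(15 + E\right)}{3} = -4 + \frac{15 + E}{6 E}$)
$\frac{U}{-9580} + \frac{O{\left(p{\left(-10 \right)} \right)}}{8629} = - \frac{26326}{-9580} + \frac{\left(\frac{15 - -230}{6 \left(-10\right)}\right)^{2}}{8629} = \left(-26326\right) \left(- \frac{1}{9580}\right) + \left(\frac{1}{6} \left(- \frac{1}{10}\right) \left(15 + 230\right)\right)^{2} \cdot \frac{1}{8629} = \frac{13163}{4790} + \left(\frac{1}{6} \left(- \frac{1}{10}\right) 245\right)^{2} \cdot \frac{1}{8629} = \frac{13163}{4790} + \left(- \frac{49}{12}\right)^{2} \cdot \frac{1}{8629} = \frac{13163}{4790} + \frac{2401}{144} \cdot \frac{1}{8629} = \frac{13163}{4790} + \frac{2401}{1242576} = \frac{8183764339}{2975969520}$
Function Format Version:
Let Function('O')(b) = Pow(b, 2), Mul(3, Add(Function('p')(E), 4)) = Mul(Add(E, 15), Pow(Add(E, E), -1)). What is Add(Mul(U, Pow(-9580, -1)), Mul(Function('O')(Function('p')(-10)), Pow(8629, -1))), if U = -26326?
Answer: Rational(8183764339, 2975969520) ≈ 2.7500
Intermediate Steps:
Function('p')(E) = Add(-4, Mul(Rational(1, 6), Pow(E, -1), Add(15, E))) (Function('p')(E) = Add(-4, Mul(Rational(1, 3), Mul(Add(E, 15), Pow(Add(E, E), -1)))) = Add(-4, Mul(Rational(1, 3), Mul(Add(15, E), Pow(Mul(2, E), -1)))) = Add(-4, Mul(Rational(1, 3), Mul(Add(15, E), Mul(Rational(1, 2), Pow(E, -1))))) = Add(-4, Mul(Rational(1, 3), Mul(Rational(1, 2), Pow(E, -1), Add(15, E)))) = Add(-4, Mul(Rational(1, 6), Pow(E, -1), Add(15, E))))
Add(Mul(U, Pow(-9580, -1)), Mul(Function('O')(Function('p')(-10)), Pow(8629, -1))) = Add(Mul(-26326, Pow(-9580, -1)), Mul(Pow(Mul(Rational(1, 6), Pow(-10, -1), Add(15, Mul(-23, -10))), 2), Pow(8629, -1))) = Add(Mul(-26326, Rational(-1, 9580)), Mul(Pow(Mul(Rational(1, 6), Rational(-1, 10), Add(15, 230)), 2), Rational(1, 8629))) = Add(Rational(13163, 4790), Mul(Pow(Mul(Rational(1, 6), Rational(-1, 10), 245), 2), Rational(1, 8629))) = Add(Rational(13163, 4790), Mul(Pow(Rational(-49, 12), 2), Rational(1, 8629))) = Add(Rational(13163, 4790), Mul(Rational(2401, 144), Rational(1, 8629))) = Add(Rational(13163, 4790), Rational(2401, 1242576)) = Rational(8183764339, 2975969520)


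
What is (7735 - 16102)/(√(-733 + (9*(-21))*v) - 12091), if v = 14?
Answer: 101165397/146195660 + 8367*I*√3379/146195660 ≈ 0.69199 + 0.0033268*I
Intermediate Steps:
(7735 - 16102)/(√(-733 + (9*(-21))*v) - 12091) = (7735 - 16102)/(√(-733 + (9*(-21))*14) - 12091) = -8367/(√(-733 - 189*14) - 12091) = -8367/(√(-733 - 2646) - 12091) = -8367/(√(-3379) - 12091) = -8367/(I*√3379 - 12091) = -8367/(-12091 + I*√3379)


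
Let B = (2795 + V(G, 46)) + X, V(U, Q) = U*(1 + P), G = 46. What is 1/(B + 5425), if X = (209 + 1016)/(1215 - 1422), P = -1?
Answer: 207/1700315 ≈ 0.00012174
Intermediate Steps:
X = -1225/207 (X = 1225/(-207) = 1225*(-1/207) = -1225/207 ≈ -5.9179)
V(U, Q) = 0 (V(U, Q) = U*(1 - 1) = U*0 = 0)
B = 577340/207 (B = (2795 + 0) - 1225/207 = 2795 - 1225/207 = 577340/207 ≈ 2789.1)
1/(B + 5425) = 1/(577340/207 + 5425) = 1/(1700315/207) = 207/1700315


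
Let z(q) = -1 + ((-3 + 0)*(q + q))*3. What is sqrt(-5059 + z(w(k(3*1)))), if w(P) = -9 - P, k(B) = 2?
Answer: I*sqrt(4862) ≈ 69.728*I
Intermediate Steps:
z(q) = -1 - 18*q (z(q) = -1 - 6*q*3 = -1 - 18*q)
sqrt(-5059 + z(w(k(3*1)))) = sqrt(-5059 + (-1 - 18*(-9 - 1*2))) = sqrt(-5059 + (-1 - 18*(-9 - 2))) = sqrt(-5059 + (-1 - 18*(-11))) = sqrt(-5059 + (-1 + 198)) = sqrt(-5059 + 197) = sqrt(-4862) = I*sqrt(4862)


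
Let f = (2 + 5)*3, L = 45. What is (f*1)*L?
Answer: 945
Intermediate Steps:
f = 21 (f = 7*3 = 21)
(f*1)*L = (21*1)*45 = 21*45 = 945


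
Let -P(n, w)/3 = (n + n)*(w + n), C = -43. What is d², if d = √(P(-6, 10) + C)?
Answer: 101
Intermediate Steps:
P(n, w) = -6*n*(n + w) (P(n, w) = -3*(n + n)*(w + n) = -3*2*n*(n + w) = -6*n*(n + w))
d = √101 (d = √(-6*(-6)*(-6 + 10) - 43) = √(-6*(-6)*4 - 43) = √(144 - 43) = √101 ≈ 10.050)
d² = (√101)² = 101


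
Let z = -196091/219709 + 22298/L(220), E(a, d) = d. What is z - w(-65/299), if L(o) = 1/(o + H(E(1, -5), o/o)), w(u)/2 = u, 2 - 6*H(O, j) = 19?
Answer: 10487160955160/2165703 ≈ 4.8424e+6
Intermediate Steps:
H(O, j) = -17/6 (H(O, j) = ⅓ - ⅙*19 = ⅓ - 19/6 = -17/6)
w(u) = 2*u
L(o) = 1/(-17/6 + o) (L(o) = 1/(o - 17/6) = 1/(-17/6 + o))
z = 455963478850/94161 (z = -196091/219709 + 22298/((6/(-17 + 6*220))) = -196091*1/219709 + 22298/((6/(-17 + 1320))) = -28013/31387 + 22298/((6/1303)) = -28013/31387 + 22298/((6*(1/1303))) = -28013/31387 + 22298/(6/1303) = -28013/31387 + 22298*(1303/6) = -28013/31387 + 14527147/3 = 455963478850/94161 ≈ 4.8424e+6)
z - w(-65/299) = 455963478850/94161 - 2*(-65/299) = 455963478850/94161 - 2*(-65*1/299) = 455963478850/94161 - 2*(-5)/23 = 455963478850/94161 - 1*(-10/23) = 455963478850/94161 + 10/23 = 10487160955160/2165703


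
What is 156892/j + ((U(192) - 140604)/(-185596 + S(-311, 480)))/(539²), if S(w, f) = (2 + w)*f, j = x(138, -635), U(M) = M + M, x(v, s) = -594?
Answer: -172954905521089/654814869093 ≈ -264.13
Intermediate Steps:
U(M) = 2*M
j = -594
S(w, f) = f*(2 + w)
156892/j + ((U(192) - 140604)/(-185596 + S(-311, 480)))/(539²) = 156892/(-594) + ((2*192 - 140604)/(-185596 + 480*(2 - 311)))/(539²) = 156892*(-1/594) + ((384 - 140604)/(-185596 + 480*(-309)))/290521 = -78446/297 - 140220/(-185596 - 148320)*(1/290521) = -78446/297 - 140220/(-333916)*(1/290521) = -78446/297 - 140220*(-1/333916)*(1/290521) = -78446/297 + (35055/83479)*(1/290521) = -78446/297 + 35055/24252402559 = -172954905521089/654814869093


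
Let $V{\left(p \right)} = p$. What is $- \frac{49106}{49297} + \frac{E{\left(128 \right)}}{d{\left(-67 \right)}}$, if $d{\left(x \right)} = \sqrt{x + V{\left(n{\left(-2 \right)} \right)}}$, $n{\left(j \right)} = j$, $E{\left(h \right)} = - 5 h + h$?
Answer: $- \frac{49106}{49297} + \frac{512 i \sqrt{69}}{69} \approx -0.99613 + 61.638 i$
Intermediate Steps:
$E{\left(h \right)} = - 4 h$
$d{\left(x \right)} = \sqrt{-2 + x}$ ($d{\left(x \right)} = \sqrt{x - 2} = \sqrt{-2 + x}$)
$- \frac{49106}{49297} + \frac{E{\left(128 \right)}}{d{\left(-67 \right)}} = - \frac{49106}{49297} + \frac{\left(-4\right) 128}{\sqrt{-2 - 67}} = \left(-49106\right) \frac{1}{49297} - \frac{512}{\sqrt{-69}} = - \frac{49106}{49297} - \frac{512}{i \sqrt{69}} = - \frac{49106}{49297} - 512 \left(- \frac{i \sqrt{69}}{69}\right) = - \frac{49106}{49297} + \frac{512 i \sqrt{69}}{69}$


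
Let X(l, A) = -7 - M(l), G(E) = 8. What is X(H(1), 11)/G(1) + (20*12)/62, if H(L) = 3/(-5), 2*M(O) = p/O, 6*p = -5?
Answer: 25973/8928 ≈ 2.9092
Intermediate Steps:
p = -⅚ (p = (⅙)*(-5) = -⅚ ≈ -0.83333)
M(O) = -5/(12*O) (M(O) = (-5/(6*O))/2 = -5/(12*O))
H(L) = -⅗ (H(L) = 3*(-⅕) = -⅗)
X(l, A) = -7 + 5/(12*l) (X(l, A) = -7 - (-5)/(12*l) = -7 + 5/(12*l))
X(H(1), 11)/G(1) + (20*12)/62 = (-7 + 5/(12*(-⅗)))/8 + (20*12)/62 = (-7 + (5/12)*(-5/3))*(⅛) + 240*(1/62) = (-7 - 25/36)*(⅛) + 120/31 = -277/36*⅛ + 120/31 = -277/288 + 120/31 = 25973/8928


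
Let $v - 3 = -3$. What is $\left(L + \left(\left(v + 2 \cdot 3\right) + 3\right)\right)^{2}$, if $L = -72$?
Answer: $3969$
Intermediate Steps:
$v = 0$ ($v = 3 - 3 = 0$)
$\left(L + \left(\left(v + 2 \cdot 3\right) + 3\right)\right)^{2} = \left(-72 + \left(\left(0 + 2 \cdot 3\right) + 3\right)\right)^{2} = \left(-72 + \left(\left(0 + 6\right) + 3\right)\right)^{2} = \left(-72 + \left(6 + 3\right)\right)^{2} = \left(-72 + 9\right)^{2} = \left(-63\right)^{2} = 3969$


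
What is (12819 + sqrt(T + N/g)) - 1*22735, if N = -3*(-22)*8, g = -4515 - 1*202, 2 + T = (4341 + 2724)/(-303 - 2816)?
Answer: -9916 + I*sqrt(947430685353809)/14712323 ≈ -9916.0 + 2.0921*I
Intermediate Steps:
T = -13303/3119 (T = -2 + (4341 + 2724)/(-303 - 2816) = -2 + 7065/(-3119) = -2 + 7065*(-1/3119) = -2 - 7065/3119 = -13303/3119 ≈ -4.2652)
g = -4717 (g = -4515 - 202 = -4717)
N = 528 (N = 66*8 = 528)
(12819 + sqrt(T + N/g)) - 1*22735 = (12819 + sqrt(-13303/3119 + 528/(-4717))) - 1*22735 = (12819 + sqrt(-13303/3119 + 528*(-1/4717))) - 22735 = (12819 + sqrt(-13303/3119 - 528/4717)) - 22735 = (12819 + sqrt(-64397083/14712323)) - 22735 = (12819 + I*sqrt(947430685353809)/14712323) - 22735 = -9916 + I*sqrt(947430685353809)/14712323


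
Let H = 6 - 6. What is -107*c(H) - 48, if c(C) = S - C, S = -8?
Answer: 808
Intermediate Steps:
H = 0
c(C) = -8 - C
-107*c(H) - 48 = -107*(-8 - 1*0) - 48 = -107*(-8 + 0) - 48 = -107*(-8) - 48 = 856 - 48 = 808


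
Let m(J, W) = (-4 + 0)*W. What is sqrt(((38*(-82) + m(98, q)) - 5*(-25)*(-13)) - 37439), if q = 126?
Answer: 2*I*sqrt(10671) ≈ 206.6*I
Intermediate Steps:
m(J, W) = -4*W
sqrt(((38*(-82) + m(98, q)) - 5*(-25)*(-13)) - 37439) = sqrt(((38*(-82) - 4*126) - 5*(-25)*(-13)) - 37439) = sqrt(((-3116 - 504) + 125*(-13)) - 37439) = sqrt((-3620 - 1625) - 37439) = sqrt(-5245 - 37439) = sqrt(-42684) = 2*I*sqrt(10671)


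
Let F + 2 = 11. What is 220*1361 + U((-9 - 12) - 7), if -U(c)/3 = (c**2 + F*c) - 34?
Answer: 297926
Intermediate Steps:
F = 9 (F = -2 + 11 = 9)
U(c) = 102 - 27*c - 3*c**2 (U(c) = -3*((c**2 + 9*c) - 34) = -3*(-34 + c**2 + 9*c) = 102 - 27*c - 3*c**2)
220*1361 + U((-9 - 12) - 7) = 220*1361 + (102 - 27*((-9 - 12) - 7) - 3*((-9 - 12) - 7)**2) = 299420 + (102 - 27*(-21 - 7) - 3*(-21 - 7)**2) = 299420 + (102 - 27*(-28) - 3*(-28)**2) = 299420 + (102 + 756 - 3*784) = 299420 + (102 + 756 - 2352) = 299420 - 1494 = 297926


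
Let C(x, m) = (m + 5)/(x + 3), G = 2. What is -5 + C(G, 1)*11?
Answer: 41/5 ≈ 8.2000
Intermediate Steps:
C(x, m) = (5 + m)/(3 + x)
-5 + C(G, 1)*11 = -5 + ((5 + 1)/(3 + 2))*11 = -5 + (6/5)*11 = -5 + 66/5 = 41/5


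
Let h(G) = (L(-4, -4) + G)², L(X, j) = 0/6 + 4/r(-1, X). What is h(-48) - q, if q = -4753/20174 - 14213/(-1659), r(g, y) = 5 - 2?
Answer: 31117915385/14343714 ≈ 2169.4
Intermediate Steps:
r(g, y) = 3
q = 39835405/4781238 (q = -4753*1/20174 - 14213*(-1/1659) = -679/2882 + 14213/1659 = 39835405/4781238 ≈ 8.3316)
L(X, j) = 4/3 (L(X, j) = 0/6 + 4/3 = 0*(⅙) + 4*(⅓) = 0 + 4/3 = 4/3)
h(G) = (4/3 + G)²
h(-48) - q = (4 + 3*(-48))²/9 - 1*39835405/4781238 = (4 - 144)²/9 - 39835405/4781238 = (⅑)*(-140)² - 39835405/4781238 = (⅑)*19600 - 39835405/4781238 = 19600/9 - 39835405/4781238 = 31117915385/14343714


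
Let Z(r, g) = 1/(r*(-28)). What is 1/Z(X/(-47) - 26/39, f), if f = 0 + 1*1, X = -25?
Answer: 532/141 ≈ 3.7730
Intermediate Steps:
f = 1 (f = 0 + 1 = 1)
Z(r, g) = -1/(28*r) (Z(r, g) = 1/(-28*r) = -1/(28*r))
1/Z(X/(-47) - 26/39, f) = 1/(-1/(28*(-25/(-47) - 26/39))) = 1/(-1/(28*(-25*(-1/47) - 26*1/39))) = 1/(-1/(28*(25/47 - ⅔))) = 1/(-1/(28*(-19/141))) = 1/(-1/28*(-141/19)) = 1/(141/532) = 532/141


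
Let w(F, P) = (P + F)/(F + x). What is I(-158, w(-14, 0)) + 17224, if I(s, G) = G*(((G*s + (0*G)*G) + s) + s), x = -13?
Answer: 12405880/729 ≈ 17018.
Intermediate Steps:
w(F, P) = (F + P)/(-13 + F) (w(F, P) = (P + F)/(F - 13) = (F + P)/(-13 + F))
I(s, G) = G*(2*s + G*s) (I(s, G) = G*(((G*s + 0*G) + s) + s) = G*(((G*s + 0) + s) + s) = G*((G*s + s) + s) = G*((s + G*s) + s) = G*(2*s + G*s))
I(-158, w(-14, 0)) + 17224 = ((-14 + 0)/(-13 - 14))*(-158)*(2 + (-14 + 0)/(-13 - 14)) + 17224 = (-14/(-27))*(-158)*(2 - 14/(-27)) + 17224 = -1/27*(-14)*(-158)*(2 - 1/27*(-14)) + 17224 = (14/27)*(-158)*(2 + 14/27) + 17224 = (14/27)*(-158)*(68/27) + 17224 = -150416/729 + 17224 = 12405880/729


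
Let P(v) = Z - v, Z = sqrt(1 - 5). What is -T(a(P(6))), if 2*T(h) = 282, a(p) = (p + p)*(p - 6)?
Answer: -141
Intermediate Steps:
Z = 2*I (Z = sqrt(-4) = 2*I ≈ 2.0*I)
P(v) = -v + 2*I (P(v) = 2*I - v = -v + 2*I)
a(p) = 2*p*(-6 + p) (a(p) = (2*p)*(-6 + p) = 2*p*(-6 + p))
T(h) = 141 (T(h) = (1/2)*282 = 141)
-T(a(P(6))) = -1*141 = -141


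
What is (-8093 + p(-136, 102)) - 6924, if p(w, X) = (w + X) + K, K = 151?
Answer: -14900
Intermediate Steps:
p(w, X) = 151 + X + w (p(w, X) = (w + X) + 151 = (X + w) + 151 = 151 + X + w)
(-8093 + p(-136, 102)) - 6924 = (-8093 + (151 + 102 - 136)) - 6924 = (-8093 + 117) - 6924 = -7976 - 6924 = -14900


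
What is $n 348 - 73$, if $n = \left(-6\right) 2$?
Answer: $-4249$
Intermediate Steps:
$n = -12$
$n 348 - 73 = \left(-12\right) 348 - 73 = -4176 - 73 = -4249$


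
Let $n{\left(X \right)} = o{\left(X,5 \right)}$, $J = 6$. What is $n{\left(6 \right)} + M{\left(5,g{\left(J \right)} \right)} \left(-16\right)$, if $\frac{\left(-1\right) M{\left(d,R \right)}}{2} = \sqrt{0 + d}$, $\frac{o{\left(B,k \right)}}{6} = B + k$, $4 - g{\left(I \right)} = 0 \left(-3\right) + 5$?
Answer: $66 + 32 \sqrt{5} \approx 137.55$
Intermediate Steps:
$g{\left(I \right)} = -1$ ($g{\left(I \right)} = 4 - \left(0 \left(-3\right) + 5\right) = 4 - \left(0 + 5\right) = 4 - 5 = -1$)
$o{\left(B,k \right)} = 6 B + 6 k$ ($o{\left(B,k \right)} = 6 \left(B + k\right) = 6 B + 6 k$)
$M{\left(d,R \right)} = - 2 \sqrt{d}$ ($M{\left(d,R \right)} = - 2 \sqrt{0 + d} = - 2 \sqrt{d}$)
$n{\left(X \right)} = 30 + 6 X$ ($n{\left(X \right)} = 6 X + 6 \cdot 5 = 6 X + 30 = 30 + 6 X$)
$n{\left(6 \right)} + M{\left(5,g{\left(J \right)} \right)} \left(-16\right) = \left(30 + 6 \cdot 6\right) + - 2 \sqrt{5} \left(-16\right) = \left(30 + 36\right) + 32 \sqrt{5} = 66 + 32 \sqrt{5}$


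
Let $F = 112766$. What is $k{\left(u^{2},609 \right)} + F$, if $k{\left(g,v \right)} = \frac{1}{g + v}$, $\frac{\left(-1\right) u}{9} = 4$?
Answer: $\frac{214819231}{1905} \approx 1.1277 \cdot 10^{5}$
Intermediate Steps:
$u = -36$ ($u = \left(-9\right) 4 = -36$)
$k{\left(u^{2},609 \right)} + F = \frac{1}{\left(-36\right)^{2} + 609} + 112766 = \frac{1}{1296 + 609} + 112766 = \frac{1}{1905} + 112766 = \frac{214819231}{1905}$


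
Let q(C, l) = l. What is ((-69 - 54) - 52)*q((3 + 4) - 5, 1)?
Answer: -175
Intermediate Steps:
((-69 - 54) - 52)*q((3 + 4) - 5, 1) = ((-69 - 54) - 52)*1 = (-123 - 52)*1 = -175*1 = -175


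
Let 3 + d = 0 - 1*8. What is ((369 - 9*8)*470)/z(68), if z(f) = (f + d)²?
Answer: 15510/361 ≈ 42.964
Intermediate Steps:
d = -11 (d = -3 + (0 - 1*8) = -3 + (0 - 8) = -3 - 8 = -11)
z(f) = (-11 + f)² (z(f) = (f - 11)² = (-11 + f)²)
((369 - 9*8)*470)/z(68) = ((369 - 9*8)*470)/((-11 + 68)²) = ((369 - 72)*470)/(57²) = (297*470)/3249 = 139590*(1/3249) = 15510/361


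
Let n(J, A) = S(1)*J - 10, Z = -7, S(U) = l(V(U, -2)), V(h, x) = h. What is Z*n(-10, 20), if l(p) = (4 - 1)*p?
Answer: 280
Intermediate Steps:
l(p) = 3*p
S(U) = 3*U
n(J, A) = -10 + 3*J (n(J, A) = (3*1)*J - 10 = 3*J - 10 = -10 + 3*J)
Z*n(-10, 20) = -7*(-10 + 3*(-10)) = -7*(-10 - 30) = -7*(-40) = 280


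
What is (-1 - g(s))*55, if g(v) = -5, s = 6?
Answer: 220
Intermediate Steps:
(-1 - g(s))*55 = (-1 - 1*(-5))*55 = (-1 + 5)*55 = 4*55 = 220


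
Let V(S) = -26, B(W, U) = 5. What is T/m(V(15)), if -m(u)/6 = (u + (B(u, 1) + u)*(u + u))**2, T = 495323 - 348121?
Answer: -73601/3409068 ≈ -0.021590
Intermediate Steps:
T = 147202
m(u) = -6*(u + 2*u*(5 + u))**2 (m(u) = -6*(u + (5 + u)*(u + u))**2 = -6*(u + (5 + u)*(2*u))**2 = -6*(u + 2*u*(5 + u))**2)
T/m(V(15)) = 147202/((-6*(-26)**2*(11 + 2*(-26))**2)) = 147202/((-6*676*(11 - 52)**2)) = 147202/((-6*676*(-41)**2)) = 147202/((-6*676*1681)) = 147202/(-6818136) = 147202*(-1/6818136) = -73601/3409068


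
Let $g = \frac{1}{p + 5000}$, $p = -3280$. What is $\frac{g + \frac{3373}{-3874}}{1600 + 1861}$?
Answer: $- \frac{2898843}{11530806040} \approx -0.0002514$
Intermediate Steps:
$g = \frac{1}{1720}$ ($g = \frac{1}{-3280 + 5000} = \frac{1}{1720} \approx 0.00058139$)
$\frac{g + \frac{3373}{-3874}}{1600 + 1861} = \frac{\frac{1}{1720} + \frac{3373}{-3874}}{1600 + 1861} = \frac{\frac{1}{1720} + 3373 \left(- \frac{1}{3874}\right)}{3461} = \left(\frac{1}{1720} - \frac{3373}{3874}\right) \frac{1}{3461} = \left(- \frac{2898843}{3331640}\right) \frac{1}{3461} = - \frac{2898843}{11530806040}$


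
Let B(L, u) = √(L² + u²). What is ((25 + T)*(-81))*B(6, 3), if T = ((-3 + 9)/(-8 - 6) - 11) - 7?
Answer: -11178*√5/7 ≈ -3570.7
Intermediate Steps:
T = -129/7 (T = (6/(-14) - 11) - 7 = (6*(-1/14) - 11) - 7 = (-3/7 - 11) - 7 = -80/7 - 7 = -129/7 ≈ -18.429)
((25 + T)*(-81))*B(6, 3) = ((25 - 129/7)*(-81))*√(6² + 3²) = ((46/7)*(-81))*√(36 + 9) = -11178*√5/7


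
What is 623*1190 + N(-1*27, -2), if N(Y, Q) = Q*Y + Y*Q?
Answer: 741478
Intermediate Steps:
N(Y, Q) = 2*Q*Y (N(Y, Q) = Q*Y + Q*Y = 2*Q*Y)
623*1190 + N(-1*27, -2) = 623*1190 + 2*(-2)*(-1*27) = 741370 + 2*(-2)*(-27) = 741370 + 108 = 741478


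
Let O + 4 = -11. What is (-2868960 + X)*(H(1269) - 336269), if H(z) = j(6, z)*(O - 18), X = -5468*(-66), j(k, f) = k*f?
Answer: 1473570050232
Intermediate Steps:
j(k, f) = f*k
O = -15 (O = -4 - 11 = -15)
X = 360888
H(z) = -198*z (H(z) = (z*6)*(-15 - 18) = (6*z)*(-33) = -198*z)
(-2868960 + X)*(H(1269) - 336269) = (-2868960 + 360888)*(-198*1269 - 336269) = -2508072*(-251262 - 336269) = -2508072*(-587531) = 1473570050232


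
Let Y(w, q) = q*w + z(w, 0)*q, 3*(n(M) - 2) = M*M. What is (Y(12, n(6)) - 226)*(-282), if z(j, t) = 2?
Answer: 8460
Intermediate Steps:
n(M) = 2 + M**2/3 (n(M) = 2 + (M*M)/3 = 2 + M**2/3)
Y(w, q) = 2*q + q*w (Y(w, q) = q*w + 2*q = 2*q + q*w)
(Y(12, n(6)) - 226)*(-282) = ((2 + (1/3)*6**2)*(2 + 12) - 226)*(-282) = ((2 + (1/3)*36)*14 - 226)*(-282) = ((2 + 12)*14 - 226)*(-282) = (14*14 - 226)*(-282) = (196 - 226)*(-282) = -30*(-282) = 8460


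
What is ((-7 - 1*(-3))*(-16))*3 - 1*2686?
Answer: -2494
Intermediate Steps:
((-7 - 1*(-3))*(-16))*3 - 1*2686 = ((-7 + 3)*(-16))*3 - 2686 = -4*(-16)*3 - 2686 = 64*3 - 2686 = 192 - 2686 = -2494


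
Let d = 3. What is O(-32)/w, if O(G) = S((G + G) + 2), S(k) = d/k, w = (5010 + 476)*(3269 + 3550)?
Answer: -1/773120036 ≈ -1.2935e-9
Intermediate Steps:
w = 37409034 (w = 5486*6819 = 37409034)
S(k) = 3/k
O(G) = 3/(2 + 2*G) (O(G) = 3/((G + G) + 2) = 3/(2*G + 2) = 3/(2 + 2*G))
O(-32)/w = (3/(2*(1 - 32)))/37409034 = ((3/2)/(-31))*(1/37409034) = ((3/2)*(-1/31))*(1/37409034) = -3/62*1/37409034 = -1/773120036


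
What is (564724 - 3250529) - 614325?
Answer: -3300130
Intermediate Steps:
(564724 - 3250529) - 614325 = -2685805 - 614325 = -3300130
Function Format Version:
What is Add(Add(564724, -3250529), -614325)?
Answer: -3300130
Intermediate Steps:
Add(Add(564724, -3250529), -614325) = Add(-2685805, -614325) = -3300130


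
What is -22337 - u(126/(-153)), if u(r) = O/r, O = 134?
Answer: -155220/7 ≈ -22174.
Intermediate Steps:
u(r) = 134/r
-22337 - u(126/(-153)) = -22337 - 134/(126/(-153)) = -22337 - 134/(126*(-1/153)) = -22337 - 134/(-14/17) = -22337 - 134*(-17)/14 = -22337 - 1*(-1139/7) = -22337 + 1139/7 = -155220/7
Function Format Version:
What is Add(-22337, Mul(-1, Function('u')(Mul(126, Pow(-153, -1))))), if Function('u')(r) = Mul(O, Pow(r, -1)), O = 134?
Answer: Rational(-155220, 7) ≈ -22174.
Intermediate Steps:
Function('u')(r) = Mul(134, Pow(r, -1))
Add(-22337, Mul(-1, Function('u')(Mul(126, Pow(-153, -1))))) = Add(-22337, Mul(-1, Mul(134, Pow(Mul(126, Pow(-153, -1)), -1)))) = Add(-22337, Mul(-1, Mul(134, Pow(Mul(126, Rational(-1, 153)), -1)))) = Add(-22337, Mul(-1, Mul(134, Pow(Rational(-14, 17), -1)))) = Add(-22337, Mul(-1, Mul(134, Rational(-17, 14)))) = Add(-22337, Mul(-1, Rational(-1139, 7))) = Add(-22337, Rational(1139, 7)) = Rational(-155220, 7)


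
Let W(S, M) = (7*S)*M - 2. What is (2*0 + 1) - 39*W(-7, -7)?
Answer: -13298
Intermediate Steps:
W(S, M) = -2 + 7*M*S (W(S, M) = 7*M*S - 2 = -2 + 7*M*S)
(2*0 + 1) - 39*W(-7, -7) = (2*0 + 1) - 39*(-2 + 7*(-7)*(-7)) = (0 + 1) - 39*(-2 + 343) = 1 - 39*341 = 1 - 13299 = -13298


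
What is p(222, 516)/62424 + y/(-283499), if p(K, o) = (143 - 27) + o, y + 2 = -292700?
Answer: 2306350127/2212142697 ≈ 1.0426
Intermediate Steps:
y = -292702 (y = -2 - 292700 = -292702)
p(K, o) = 116 + o
p(222, 516)/62424 + y/(-283499) = (116 + 516)/62424 - 292702/(-283499) = 632*(1/62424) - 292702*(-1/283499) = 79/7803 + 292702/283499 = 2306350127/2212142697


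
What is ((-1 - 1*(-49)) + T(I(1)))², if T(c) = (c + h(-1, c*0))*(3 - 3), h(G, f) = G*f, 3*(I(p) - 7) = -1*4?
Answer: 2304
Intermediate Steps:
I(p) = 17/3 (I(p) = 7 + (-1*4)/3 = 7 + (⅓)*(-4) = 7 - 4/3 = 17/3)
T(c) = 0 (T(c) = (c - c*0)*(3 - 3) = (c - 1*0)*0 = (c + 0)*0 = c*0 = 0)
((-1 - 1*(-49)) + T(I(1)))² = ((-1 - 1*(-49)) + 0)² = ((-1 + 49) + 0)² = (48 + 0)² = 48² = 2304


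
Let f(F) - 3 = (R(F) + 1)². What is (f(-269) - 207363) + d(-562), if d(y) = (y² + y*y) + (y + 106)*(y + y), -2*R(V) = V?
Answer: 3820929/4 ≈ 9.5523e+5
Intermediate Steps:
R(V) = -V/2
f(F) = 3 + (1 - F/2)² (f(F) = 3 + (-F/2 + 1)² = 3 + (1 - F/2)²)
d(y) = 2*y² + 2*y*(106 + y) (d(y) = (y² + y²) + (106 + y)*(2*y) = 2*y² + 2*y*(106 + y))
(f(-269) - 207363) + d(-562) = ((3 + (-2 - 269)²/4) - 207363) + 4*(-562)*(53 - 562) = ((3 + (¼)*(-271)²) - 207363) + 4*(-562)*(-509) = ((3 + (¼)*73441) - 207363) + 1144232 = ((3 + 73441/4) - 207363) + 1144232 = (73453/4 - 207363) + 1144232 = -755999/4 + 1144232 = 3820929/4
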